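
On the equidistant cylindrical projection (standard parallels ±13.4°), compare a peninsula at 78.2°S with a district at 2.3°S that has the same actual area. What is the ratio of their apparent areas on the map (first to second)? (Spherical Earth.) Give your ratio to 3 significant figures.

4.89

The equidistant cylindrical projection with φ₀ = 13.4° has h = 1 (meridians true) and k = cos φ₀ / cos φ along parallels.
Areal scale at 78.2°: h·k = 1.000 × 4.757 = 4.757.
Areal scale at 2.3°: h·k = 1.000 × 0.9736 = 0.9736.
Ratio = 4.757/0.9736 ≈ 4.89.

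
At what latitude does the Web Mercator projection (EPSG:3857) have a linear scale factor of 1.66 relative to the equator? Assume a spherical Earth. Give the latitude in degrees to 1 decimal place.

Mercator scale is k = sec φ = 1/cos φ.
1/cos φ = 1.66  ⇒  cos φ = 0.6024  ⇒  φ = arccos(0.6024) ≈ 53.0°.

53.0°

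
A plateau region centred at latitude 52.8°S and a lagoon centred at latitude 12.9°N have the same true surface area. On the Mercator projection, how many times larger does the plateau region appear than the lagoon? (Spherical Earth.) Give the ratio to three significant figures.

Mercator areal scale is sec²φ.
At 52.8°: sec²(52.8°) = 1/0.6046² = 2.736.
At 12.9°: sec²(12.9°) = 1/0.9748² = 1.052.
Ratio = 2.736/1.052 = cos²(12.9°)/cos²(52.8°) ≈ 2.60.

2.60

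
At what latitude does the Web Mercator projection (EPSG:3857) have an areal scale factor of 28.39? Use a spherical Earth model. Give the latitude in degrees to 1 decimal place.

79.2°

Mercator areal scale is sec²φ.
sec²φ = 28.39  ⇒  cos²φ = 0.03522  ⇒  cos φ = 0.1877.
φ = arccos(0.1877) ≈ 79.2°.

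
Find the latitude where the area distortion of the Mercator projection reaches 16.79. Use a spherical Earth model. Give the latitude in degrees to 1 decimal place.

75.9°

Mercator areal scale is sec²φ.
sec²φ = 16.79  ⇒  cos²φ = 0.05956  ⇒  cos φ = 0.2440.
φ = arccos(0.2440) ≈ 75.9°.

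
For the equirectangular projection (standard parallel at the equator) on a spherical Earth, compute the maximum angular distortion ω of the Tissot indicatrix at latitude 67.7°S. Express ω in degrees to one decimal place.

For the equirectangular projection with φ₀ = 0 (plate carrée), h = 1 along meridians and k = sec φ along parallels.
At 67.7°: h = 1.000, k = 2.635; principal scales a = 2.635, b = 1.000.
sin(ω/2) = (a − b)/(a + b) = 1.635/3.635 = 0.4498, so ω = 2 arcsin(0.4498) ≈ 53.5°.

53.5°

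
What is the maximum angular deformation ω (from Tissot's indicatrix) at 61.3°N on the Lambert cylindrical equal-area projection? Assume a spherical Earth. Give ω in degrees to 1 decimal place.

The Lambert cylindrical equal-area projection is the cylindrical equal-area projection with its standard parallel at the equator (φ₀ = 0). For cylindrical equal-area with standard parallel φ₀, h = cos φ / cos φ₀ and k = cos φ₀ / cos φ, so h·k = 1.
At 61.3°: h = 0.4802, k = 2.082; principal scales a = 2.082, b = 0.4802.
sin(ω/2) = (a − b)/(a + b) = 1.602/2.563 = 0.6252, so ω = 2 arcsin(0.6252) ≈ 77.4°.

77.4°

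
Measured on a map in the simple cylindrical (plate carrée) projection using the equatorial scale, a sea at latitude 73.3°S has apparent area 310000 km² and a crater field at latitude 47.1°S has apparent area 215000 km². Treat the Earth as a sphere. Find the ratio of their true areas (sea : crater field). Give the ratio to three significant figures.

0.609

On the plate carrée, areal scale = h·k = 1 × sec φ, so true area = apparent × cos φ.
True area of sea: 310000 × cos(73.3°) = 310000 × 0.2874 = 89080 km².
True area of crater field: 215000 × cos(47.1°) = 215000 × 0.6807 = 146400 km².
Ratio = 89080 / 146400 ≈ 0.609.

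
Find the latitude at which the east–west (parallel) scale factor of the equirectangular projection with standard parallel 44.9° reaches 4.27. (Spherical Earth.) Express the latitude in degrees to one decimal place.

The equidistant cylindrical projection with φ₀ = 44.9° has h = 1 (meridians true) and k = cos φ₀ / cos φ along parallels.
k = cos φ₀ / cos φ = 4.27  ⇒  cos φ = cos 44.9° / 4.27 = 0.1659.
φ = arccos(0.1659) ≈ 80.5°.

80.5°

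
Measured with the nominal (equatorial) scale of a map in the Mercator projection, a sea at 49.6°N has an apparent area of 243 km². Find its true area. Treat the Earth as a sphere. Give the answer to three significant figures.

The Mercator projection is conformal; its linear scale factor is the same in every direction and equals sec φ = 1/cos φ.
Areal scale = k² = sec²φ = 1/cos²(49.6°) = 1/0.6481² = 2.381.
True area = apparent / (areal scale) = 243 / 2.381 ≈ 102 km².

102 km²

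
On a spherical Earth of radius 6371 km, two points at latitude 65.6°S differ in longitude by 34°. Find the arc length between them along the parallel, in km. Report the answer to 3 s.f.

Arc length along a parallel = R cos φ · Δλ (with Δλ in radians).
= 6371 × cos 65.6° × (34° × π/180) = 6371 × 0.4131 × 0.5934 ≈ 1560 km.

1560 km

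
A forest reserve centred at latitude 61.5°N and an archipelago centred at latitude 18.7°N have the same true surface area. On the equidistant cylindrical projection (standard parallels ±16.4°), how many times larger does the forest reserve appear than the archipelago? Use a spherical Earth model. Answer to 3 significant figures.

1.99

With standard parallel φ₀ = 16.4°, the equirectangular projection gives x = Rλ cos φ₀, y = Rφ, so h = 1 and k = cos 16.4° / cos φ.
Areal scale at 61.5°: h·k = 1.000 × 2.010 = 2.010.
Areal scale at 18.7°: h·k = 1.000 × 1.013 = 1.013.
Ratio = 2.010/1.013 ≈ 1.99.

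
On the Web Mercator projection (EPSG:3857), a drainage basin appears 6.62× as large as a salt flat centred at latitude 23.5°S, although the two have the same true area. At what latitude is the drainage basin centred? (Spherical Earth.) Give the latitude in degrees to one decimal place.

On Mercator, (apparent₁)/(apparent₂) = sec²φ₁ / sec²φ₂ when true areas are equal.
cos²φ₂ / cos²φ₁ = 6.62  ⇒  cos φ₁ = cos 23.5° / √6.62 = 0.9171/2.573 = 0.3564.
φ₁ = arccos(0.3564) ≈ 69.1°.

69.1°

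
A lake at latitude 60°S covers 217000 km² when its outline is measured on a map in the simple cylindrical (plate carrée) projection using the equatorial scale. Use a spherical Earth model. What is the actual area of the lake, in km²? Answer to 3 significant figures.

109000 km²

For the equirectangular projection with φ₀ = 0 (plate carrée), h = 1 along meridians and k = sec φ along parallels.
Areal scale = h·k = 1 × sec φ; at 60°, h = 1.000, k = 2.000, so h·k = 2.000.
True area = apparent / (areal scale) = 217000 / 2.000 ≈ 109000 km².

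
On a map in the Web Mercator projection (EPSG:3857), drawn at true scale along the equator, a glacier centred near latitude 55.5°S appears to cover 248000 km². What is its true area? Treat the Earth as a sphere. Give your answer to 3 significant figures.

79600 km²

For Mercator, h = k = sec φ (a conformal cylindrical projection has a single point scale, 1/cos φ).
Areal scale = k² = sec²φ = 1/cos²(55.5°) = 1/0.5664² = 3.117.
True area = apparent / (areal scale) = 248000 / 3.117 ≈ 79600 km².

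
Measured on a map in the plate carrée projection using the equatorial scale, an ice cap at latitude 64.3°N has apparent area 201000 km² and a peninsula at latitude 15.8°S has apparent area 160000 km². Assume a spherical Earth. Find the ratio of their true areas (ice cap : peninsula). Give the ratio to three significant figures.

0.566

On the plate carrée, areal scale = h·k = 1 × sec φ, so true area = apparent × cos φ.
True area of ice cap: 201000 × cos(64.3°) = 201000 × 0.4337 = 87170 km².
True area of peninsula: 160000 × cos(15.8°) = 160000 × 0.9622 = 154000 km².
Ratio = 87170 / 154000 ≈ 0.566.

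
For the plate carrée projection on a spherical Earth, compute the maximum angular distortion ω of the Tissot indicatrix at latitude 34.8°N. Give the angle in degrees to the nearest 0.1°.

11.3°

Plate carrée maps x = Rλ, y = Rφ. The meridian scale is h = 1 and the parallel scale is k = 1/cos φ = sec φ.
At 34.8°: h = 1.000, k = 1.218; principal scales a = 1.218, b = 1.000.
sin(ω/2) = (a − b)/(a + b) = 0.2178/2.218 = 0.09821, so ω = 2 arcsin(0.09821) ≈ 11.3°.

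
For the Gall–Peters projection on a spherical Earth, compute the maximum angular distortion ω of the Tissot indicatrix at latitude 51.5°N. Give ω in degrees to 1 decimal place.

14.6°

The Gall–Peters projection is cylindrical equal-area with φ₀ = 45°. For cylindrical equal-area with standard parallel φ₀, h = cos φ / cos φ₀ and k = cos φ₀ / cos φ, so h·k = 1.
At 51.5°: h = 0.8804, k = 1.136; principal scales a = 1.136, b = 0.8804.
sin(ω/2) = (a − b)/(a + b) = 0.2555/2.016 = 0.1267, so ω = 2 arcsin(0.1267) ≈ 14.6°.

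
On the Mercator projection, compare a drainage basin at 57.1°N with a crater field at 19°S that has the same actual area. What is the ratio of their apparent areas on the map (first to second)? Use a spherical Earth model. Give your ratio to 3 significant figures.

3.03

Mercator is conformal with k = sec φ, so areal scale = k² = sec²φ.
At 57.1°: sec²(57.1°) = 1/0.5432² = 3.389.
At 19°: sec²(19°) = 1/0.9455² = 1.119.
Ratio = 3.389/1.119 = cos²(19°)/cos²(57.1°) ≈ 3.03.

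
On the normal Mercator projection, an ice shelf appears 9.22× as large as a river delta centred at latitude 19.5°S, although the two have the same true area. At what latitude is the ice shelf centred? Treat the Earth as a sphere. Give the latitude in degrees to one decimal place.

Mercator areal scale is sec²φ, so apparent-area ratio = sec²φ₁ / sec²φ₂ = cos²φ₂ / cos²φ₁.
cos²φ₂ / cos²φ₁ = 9.22  ⇒  cos φ₁ = cos 19.5° / √9.22 = 0.9426/3.036 = 0.3104.
φ₁ = arccos(0.3104) ≈ 71.9°.

71.9°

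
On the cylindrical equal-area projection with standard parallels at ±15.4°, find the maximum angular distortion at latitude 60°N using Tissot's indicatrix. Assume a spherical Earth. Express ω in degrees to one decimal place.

Cylindrical equal-area (φ₀ = 15.4°): h = cos φ / cos 15.4° along meridians, k = cos 15.4° / cos φ along parallels; h·k = 1.
At 60°: h = 0.5186, k = 1.928; principal scales a = 1.928, b = 0.5186.
sin(ω/2) = (a − b)/(a + b) = 1.410/2.447 = 0.5761, so ω = 2 arcsin(0.5761) ≈ 70.4°.

70.4°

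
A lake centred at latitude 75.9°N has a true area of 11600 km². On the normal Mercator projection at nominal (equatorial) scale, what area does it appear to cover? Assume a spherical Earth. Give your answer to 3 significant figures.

195000 km²

Mercator is conformal, so the point scale is isotropic: h = k = sec φ = 1/cos φ.
Areal scale = k² = sec²φ = 1/cos²(75.9°) = 1/0.2436² = 16.85.
Apparent area = 11600 × 16.85 ≈ 195000 km².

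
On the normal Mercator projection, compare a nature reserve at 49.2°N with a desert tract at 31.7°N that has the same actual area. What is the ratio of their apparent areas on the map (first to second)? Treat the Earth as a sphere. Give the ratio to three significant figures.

1.70

Mercator areal scale is sec²φ.
At 49.2°: sec²(49.2°) = 1/0.6534² = 2.342.
At 31.7°: sec²(31.7°) = 1/0.8508² = 1.381.
Ratio = 2.342/1.381 = cos²(31.7°)/cos²(49.2°) ≈ 1.70.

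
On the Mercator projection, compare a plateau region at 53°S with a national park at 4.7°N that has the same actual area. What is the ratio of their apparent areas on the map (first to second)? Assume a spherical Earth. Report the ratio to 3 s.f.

2.74

Mercator is conformal with k = sec φ, so areal scale = k² = sec²φ.
At 53°: sec²(53°) = 1/0.6018² = 2.761.
At 4.7°: sec²(4.7°) = 1/0.9966² = 1.007.
Ratio = 2.761/1.007 = cos²(4.7°)/cos²(53°) ≈ 2.74.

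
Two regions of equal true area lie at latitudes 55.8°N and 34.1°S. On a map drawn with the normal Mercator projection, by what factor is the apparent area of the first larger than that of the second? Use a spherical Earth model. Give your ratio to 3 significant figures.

2.17

Mercator areal scale is sec²φ.
At 55.8°: sec²(55.8°) = 1/0.5621² = 3.165.
At 34.1°: sec²(34.1°) = 1/0.8281² = 1.458.
Ratio = 3.165/1.458 = cos²(34.1°)/cos²(55.8°) ≈ 2.17.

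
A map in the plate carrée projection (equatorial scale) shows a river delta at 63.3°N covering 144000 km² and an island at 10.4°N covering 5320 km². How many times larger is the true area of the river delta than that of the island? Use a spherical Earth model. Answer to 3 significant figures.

On the plate carrée, areal scale = h·k = 1 × sec φ, so true area = apparent × cos φ.
True area of river delta: 144000 × cos(63.3°) = 144000 × 0.4493 = 64700 km².
True area of island: 5320 × cos(10.4°) = 5320 × 0.9836 = 5233 km².
Ratio = 64700 / 5233 ≈ 12.4.

12.4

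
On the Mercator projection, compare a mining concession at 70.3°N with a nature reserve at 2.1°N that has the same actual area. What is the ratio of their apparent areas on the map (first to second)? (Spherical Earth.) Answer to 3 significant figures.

On Mercator, area is exaggerated by sec²φ = 1/cos²φ.
At 70.3°: sec²(70.3°) = 1/0.3371² = 8.800.
At 2.1°: sec²(2.1°) = 1/0.9993² = 1.001.
Ratio = 8.800/1.001 = cos²(2.1°)/cos²(70.3°) ≈ 8.79.

8.79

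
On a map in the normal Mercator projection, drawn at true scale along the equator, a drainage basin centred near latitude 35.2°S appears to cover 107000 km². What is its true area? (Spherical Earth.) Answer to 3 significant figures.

Mercator is conformal, so the point scale is isotropic: h = k = sec φ = 1/cos φ.
Areal scale = k² = sec²φ = 1/cos²(35.2°) = 1/0.8171² = 1.498.
True area = apparent / (areal scale) = 107000 / 1.498 ≈ 71400 km².

71400 km²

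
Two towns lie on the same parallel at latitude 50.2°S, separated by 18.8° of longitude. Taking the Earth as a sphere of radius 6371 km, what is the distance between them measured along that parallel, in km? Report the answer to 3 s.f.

1340 km

Arc length along a parallel = R cos φ · Δλ (with Δλ in radians).
= 6371 × cos 50.2° × (18.8° × π/180) = 6371 × 0.6401 × 0.3281 ≈ 1340 km.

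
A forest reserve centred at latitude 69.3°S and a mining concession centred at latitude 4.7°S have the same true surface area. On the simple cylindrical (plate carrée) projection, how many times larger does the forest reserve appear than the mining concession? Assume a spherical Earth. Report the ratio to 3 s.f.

For the equirectangular projection with φ₀ = 0 (plate carrée), h = 1 along meridians and k = sec φ along parallels.
Areal scale at 69.3°: h·k = 1.000 × 2.829 = 2.829.
Areal scale at 4.7°: h·k = 1.000 × 1.003 = 1.003.
Ratio = 2.829/1.003 ≈ 2.82.

2.82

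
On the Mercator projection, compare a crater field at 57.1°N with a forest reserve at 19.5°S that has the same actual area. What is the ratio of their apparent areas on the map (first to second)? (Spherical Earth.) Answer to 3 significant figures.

3.01

On Mercator, area is exaggerated by sec²φ = 1/cos²φ.
At 57.1°: sec²(57.1°) = 1/0.5432² = 3.389.
At 19.5°: sec²(19.5°) = 1/0.9426² = 1.125.
Ratio = 3.389/1.125 = cos²(19.5°)/cos²(57.1°) ≈ 3.01.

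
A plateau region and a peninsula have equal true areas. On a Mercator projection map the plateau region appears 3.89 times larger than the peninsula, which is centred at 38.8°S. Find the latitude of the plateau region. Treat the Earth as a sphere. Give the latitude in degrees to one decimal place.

66.7°

On Mercator, (apparent₁)/(apparent₂) = sec²φ₁ / sec²φ₂ when true areas are equal.
cos²φ₂ / cos²φ₁ = 3.89  ⇒  cos φ₁ = cos 38.8° / √3.89 = 0.7793/1.972 = 0.3951.
φ₁ = arccos(0.3951) ≈ 66.7°.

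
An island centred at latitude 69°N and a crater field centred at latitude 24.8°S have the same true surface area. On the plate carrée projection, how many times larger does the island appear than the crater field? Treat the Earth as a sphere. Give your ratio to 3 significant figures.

For the equirectangular projection with φ₀ = 0 (plate carrée), h = 1 along meridians and k = sec φ along parallels.
Areal scale at 69°: h·k = 1.000 × 2.790 = 2.790.
Areal scale at 24.8°: h·k = 1.000 × 1.102 = 1.102.
Ratio = 2.790/1.102 ≈ 2.53.

2.53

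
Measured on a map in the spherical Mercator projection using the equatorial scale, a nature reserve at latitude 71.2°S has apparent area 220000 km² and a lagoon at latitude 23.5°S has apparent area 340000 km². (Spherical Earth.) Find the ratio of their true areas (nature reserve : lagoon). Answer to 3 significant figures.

0.0799

On Mercator the areal scale is sec²φ, so true area = apparent × cos²φ.
True area of nature reserve: 220000 × cos²(71.2°) = 220000 × 0.1039 = 22850 km².
True area of lagoon: 340000 × cos²(23.5°) = 340000 × 0.8410 = 285900 km².
Ratio = 22850 / 285900 ≈ 0.0799.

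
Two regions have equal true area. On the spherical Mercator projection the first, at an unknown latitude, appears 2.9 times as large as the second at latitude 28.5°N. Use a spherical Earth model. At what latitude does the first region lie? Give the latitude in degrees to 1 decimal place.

58.9°

Mercator areal scale is sec²φ, so apparent-area ratio = sec²φ₁ / sec²φ₂ = cos²φ₂ / cos²φ₁.
cos²φ₂ / cos²φ₁ = 2.9  ⇒  cos φ₁ = cos 28.5° / √2.9 = 0.8788/1.703 = 0.5161.
φ₁ = arccos(0.5161) ≈ 58.9°.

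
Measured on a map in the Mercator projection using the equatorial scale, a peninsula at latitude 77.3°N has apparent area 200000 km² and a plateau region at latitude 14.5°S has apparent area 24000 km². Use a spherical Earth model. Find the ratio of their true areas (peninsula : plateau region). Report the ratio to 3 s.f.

0.430

Mercator's areal exaggeration is sec²φ; hence true area = (apparent area) · cos²φ.
True area of peninsula: 200000 × cos²(77.3°) = 200000 × 0.04833 = 9666 km².
True area of plateau region: 24000 × cos²(14.5°) = 24000 × 0.9373 = 22500 km².
Ratio = 9666 / 22500 ≈ 0.430.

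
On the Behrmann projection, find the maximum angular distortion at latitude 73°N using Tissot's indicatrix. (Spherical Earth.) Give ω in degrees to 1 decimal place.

The Behrmann projection is cylindrical equal-area with φ₀ = 30°. A cylindrical equal-area projection with standard parallel φ₀ has meridian scale h = cos φ / cos φ₀ and parallel scale k = cos φ₀ / cos φ (so areas are preserved, h·k = 1).
At 73°: h = 0.3376, k = 2.962; principal scales a = 2.962, b = 0.3376.
sin(ω/2) = (a − b)/(a + b) = 2.624/3.300 = 0.7954, so ω = 2 arcsin(0.7954) ≈ 105.4°.

105.4°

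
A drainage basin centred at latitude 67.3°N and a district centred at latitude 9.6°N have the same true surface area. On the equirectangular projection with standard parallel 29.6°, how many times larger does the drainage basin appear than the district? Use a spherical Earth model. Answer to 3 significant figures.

In the equirectangular projection with standard parallel φ₀ = 29.6° (x = Rλ cos φ₀, y = Rφ), meridians are true-scale (h = 1) and the parallel scale is k = cos φ₀ / cos φ.
Areal scale at 67.3°: h·k = 1.000 × 2.253 = 2.253.
Areal scale at 9.6°: h·k = 1.000 × 0.8818 = 0.8818.
Ratio = 2.253/0.8818 ≈ 2.56.

2.56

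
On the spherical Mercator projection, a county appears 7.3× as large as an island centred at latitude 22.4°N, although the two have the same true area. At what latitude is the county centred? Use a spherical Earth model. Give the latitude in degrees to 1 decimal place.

70.0°

Mercator areal scale is sec²φ, so apparent-area ratio = sec²φ₁ / sec²φ₂ = cos²φ₂ / cos²φ₁.
cos²φ₂ / cos²φ₁ = 7.3  ⇒  cos φ₁ = cos 22.4° / √7.3 = 0.9245/2.702 = 0.3422.
φ₁ = arccos(0.3422) ≈ 70.0°.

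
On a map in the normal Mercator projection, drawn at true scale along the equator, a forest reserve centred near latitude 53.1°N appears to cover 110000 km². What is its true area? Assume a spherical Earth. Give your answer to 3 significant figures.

For Mercator, h = k = sec φ (a conformal cylindrical projection has a single point scale, 1/cos φ).
Areal scale = k² = sec²φ = 1/cos²(53.1°) = 1/0.6004² = 2.774.
True area = apparent / (areal scale) = 110000 / 2.774 ≈ 39700 km².

39700 km²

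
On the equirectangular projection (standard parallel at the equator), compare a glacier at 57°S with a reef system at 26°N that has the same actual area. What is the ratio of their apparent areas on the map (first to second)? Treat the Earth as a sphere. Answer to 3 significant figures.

1.65

Plate carrée maps x = Rλ, y = Rφ. The meridian scale is h = 1 and the parallel scale is k = 1/cos φ = sec φ.
Areal scale at 57°: h·k = 1.000 × 1.836 = 1.836.
Areal scale at 26°: h·k = 1.000 × 1.113 = 1.113.
Ratio = 1.836/1.113 ≈ 1.65.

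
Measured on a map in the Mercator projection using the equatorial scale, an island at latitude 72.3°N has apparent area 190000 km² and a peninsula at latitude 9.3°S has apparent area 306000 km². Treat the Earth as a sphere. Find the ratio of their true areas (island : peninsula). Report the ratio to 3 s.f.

Since Mercator area scale is 1/cos²φ, the true area equals the apparent area multiplied by cos²φ.
True area of island: 190000 × cos²(72.3°) = 190000 × 0.09244 = 17560 km².
True area of peninsula: 306000 × cos²(9.3°) = 306000 × 0.9739 = 298000 km².
Ratio = 17560 / 298000 ≈ 0.0589.

0.0589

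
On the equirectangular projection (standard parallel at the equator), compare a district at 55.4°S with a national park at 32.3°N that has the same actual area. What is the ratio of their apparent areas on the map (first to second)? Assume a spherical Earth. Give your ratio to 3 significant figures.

1.49

For the equirectangular projection with φ₀ = 0 (plate carrée), h = 1 along meridians and k = sec φ along parallels.
Areal scale at 55.4°: h·k = 1.000 × 1.761 = 1.761.
Areal scale at 32.3°: h·k = 1.000 × 1.183 = 1.183.
Ratio = 1.761/1.183 ≈ 1.49.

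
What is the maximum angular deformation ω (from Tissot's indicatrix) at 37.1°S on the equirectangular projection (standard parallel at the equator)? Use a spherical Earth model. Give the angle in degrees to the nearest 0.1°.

12.9°

For the equirectangular projection with φ₀ = 0 (plate carrée), h = 1 along meridians and k = sec φ along parallels.
At 37.1°: h = 1.000, k = 1.254; principal scales a = 1.254, b = 1.000.
sin(ω/2) = (a − b)/(a + b) = 0.2538/2.254 = 0.1126, so ω = 2 arcsin(0.1126) ≈ 12.9°.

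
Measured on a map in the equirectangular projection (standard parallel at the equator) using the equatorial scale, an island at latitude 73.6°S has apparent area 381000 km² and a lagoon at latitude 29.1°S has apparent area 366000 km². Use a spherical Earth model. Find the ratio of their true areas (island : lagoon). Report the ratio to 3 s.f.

0.336

Plate carrée has h = 1 and k = sec φ, giving areal scale sec φ; true area = (apparent area) · cos φ.
True area of island: 381000 × cos(73.6°) = 381000 × 0.2823 = 107600 km².
True area of lagoon: 366000 × cos(29.1°) = 366000 × 0.8738 = 319800 km².
Ratio = 107600 / 319800 ≈ 0.336.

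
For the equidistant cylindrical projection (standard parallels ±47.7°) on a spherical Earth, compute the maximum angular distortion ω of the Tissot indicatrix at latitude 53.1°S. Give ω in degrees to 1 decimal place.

6.5°

In the equirectangular projection with standard parallel φ₀ = 47.7° (x = Rλ cos φ₀, y = Rφ), meridians are true-scale (h = 1) and the parallel scale is k = cos φ₀ / cos φ.
At 53.1°: h = 1.000, k = 1.121; principal scales a = 1.121, b = 1.000.
sin(ω/2) = (a − b)/(a + b) = 0.1209/2.121 = 0.05701, so ω = 2 arcsin(0.05701) ≈ 6.5°.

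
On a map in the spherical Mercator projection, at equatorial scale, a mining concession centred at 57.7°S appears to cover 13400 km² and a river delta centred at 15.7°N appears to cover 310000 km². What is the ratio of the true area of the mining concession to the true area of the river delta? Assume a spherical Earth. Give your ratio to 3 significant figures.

On Mercator the areal scale is sec²φ, so true area = apparent × cos²φ.
True area of mining concession: 13400 × cos²(57.7°) = 13400 × 0.2855 = 3826 km².
True area of river delta: 310000 × cos²(15.7°) = 310000 × 0.9268 = 287300 km².
Ratio = 3826 / 287300 ≈ 0.0133.

0.0133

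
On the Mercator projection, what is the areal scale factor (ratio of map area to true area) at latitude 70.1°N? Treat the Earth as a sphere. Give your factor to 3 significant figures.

8.63

The Mercator projection is conformal; its linear scale factor is the same in every direction and equals sec φ = 1/cos φ.
Areal scale = k² = sec²φ = 1/cos²(70.1°) = 1/0.3404² = 8.631.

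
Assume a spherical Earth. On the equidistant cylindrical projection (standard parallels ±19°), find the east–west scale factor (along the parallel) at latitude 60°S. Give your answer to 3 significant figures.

1.89

In the equirectangular projection with standard parallel φ₀ = 19° (x = Rλ cos φ₀, y = Rφ), meridians are true-scale (h = 1) and the parallel scale is k = cos φ₀ / cos φ.
k = cos 19° / cos 60° = 0.9455/0.5000 = 1.891.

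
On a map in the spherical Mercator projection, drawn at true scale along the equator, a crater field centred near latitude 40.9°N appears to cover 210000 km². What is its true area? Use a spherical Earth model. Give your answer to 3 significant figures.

Mercator is conformal, so the point scale is isotropic: h = k = sec φ = 1/cos φ.
Areal scale = k² = sec²φ = 1/cos²(40.9°) = 1/0.7559² = 1.750.
True area = apparent / (areal scale) = 210000 / 1.750 ≈ 120000 km².

120000 km²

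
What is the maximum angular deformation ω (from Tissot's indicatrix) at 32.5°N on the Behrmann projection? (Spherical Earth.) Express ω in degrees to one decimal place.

3.0°

The Behrmann projection is cylindrical equal-area with φ₀ = 30°. Cylindrical equal-area (φ₀ = 30°): h = cos φ / cos 30° along meridians, k = cos 30° / cos φ along parallels; h·k = 1.
At 32.5°: h = 0.9739, k = 1.027; principal scales a = 1.027, b = 0.9739.
sin(ω/2) = (a − b)/(a + b) = 0.05297/2.001 = 0.02648, so ω = 2 arcsin(0.02648) ≈ 3.0°.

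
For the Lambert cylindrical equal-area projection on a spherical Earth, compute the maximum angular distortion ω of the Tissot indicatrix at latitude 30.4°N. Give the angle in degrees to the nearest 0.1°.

16.9°

The Lambert cylindrical equal-area projection is the cylindrical equal-area projection with its standard parallel at the equator (φ₀ = 0). Cylindrical equal-area (φ₀ = 0°): h = cos φ / cos 0° along meridians, k = cos 0° / cos φ along parallels; h·k = 1.
At 30.4°: h = 0.8625, k = 1.159; principal scales a = 1.159, b = 0.8625.
sin(ω/2) = (a − b)/(a + b) = 0.2969/2.022 = 0.1468, so ω = 2 arcsin(0.1468) ≈ 16.9°.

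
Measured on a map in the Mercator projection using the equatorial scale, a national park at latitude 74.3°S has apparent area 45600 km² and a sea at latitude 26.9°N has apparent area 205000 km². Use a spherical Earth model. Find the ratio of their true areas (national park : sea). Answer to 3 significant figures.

0.0205

Since Mercator area scale is 1/cos²φ, the true area equals the apparent area multiplied by cos²φ.
True area of national park: 45600 × cos²(74.3°) = 45600 × 0.07322 = 3339 km².
True area of sea: 205000 × cos²(26.9°) = 205000 × 0.7953 = 163000 km².
Ratio = 3339 / 163000 ≈ 0.0205.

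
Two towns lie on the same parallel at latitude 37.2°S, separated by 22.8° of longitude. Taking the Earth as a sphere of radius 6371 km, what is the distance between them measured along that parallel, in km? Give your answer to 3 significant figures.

Arc length along a parallel = R cos φ · Δλ (with Δλ in radians).
= 6371 × cos 37.2° × (22.8° × π/180) = 6371 × 0.7965 × 0.3979 ≈ 2020 km.

2020 km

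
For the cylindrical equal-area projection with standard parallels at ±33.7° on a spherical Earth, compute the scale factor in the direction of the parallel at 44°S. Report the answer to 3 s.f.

For cylindrical equal-area with standard parallel φ₀, h = cos φ / cos φ₀ and k = cos φ₀ / cos φ, so h·k = 1.
k = cos 33.7° / cos 44° = 0.8320/0.7193 = 1.157.

1.16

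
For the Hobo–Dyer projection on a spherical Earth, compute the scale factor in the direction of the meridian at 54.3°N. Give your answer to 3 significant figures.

The Hobo–Dyer projection is cylindrical equal-area with φ₀ = 37.5°. Cylindrical equal-area (φ₀ = 37.5°): h = cos φ / cos 37.5° along meridians, k = cos 37.5° / cos φ along parallels; h·k = 1.
h = cos 54.3° / cos 37.5° = 0.5835/0.7934 = 0.7355.

0.736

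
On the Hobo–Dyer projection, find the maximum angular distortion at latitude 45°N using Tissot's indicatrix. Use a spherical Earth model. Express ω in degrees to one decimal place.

The Hobo–Dyer projection is cylindrical equal-area with φ₀ = 37.5°. For cylindrical equal-area with standard parallel φ₀, h = cos φ / cos φ₀ and k = cos φ₀ / cos φ, so h·k = 1.
At 45°: h = 0.8913, k = 1.122; principal scales a = 1.122, b = 0.8913.
sin(ω/2) = (a − b)/(a + b) = 0.2307/2.013 = 0.1146, so ω = 2 arcsin(0.1146) ≈ 13.2°.

13.2°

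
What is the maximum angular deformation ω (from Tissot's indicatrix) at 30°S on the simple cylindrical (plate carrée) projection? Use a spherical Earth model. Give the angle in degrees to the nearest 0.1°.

8.2°

For the equirectangular projection with φ₀ = 0 (plate carrée), h = 1 along meridians and k = sec φ along parallels.
At 30°: h = 1.000, k = 1.155; principal scales a = 1.155, b = 1.000.
sin(ω/2) = (a − b)/(a + b) = 0.1547/2.155 = 0.07180, so ω = 2 arcsin(0.07180) ≈ 8.2°.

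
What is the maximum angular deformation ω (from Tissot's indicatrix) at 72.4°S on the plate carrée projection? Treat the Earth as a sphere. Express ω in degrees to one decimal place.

Plate carrée maps x = Rλ, y = Rφ. The meridian scale is h = 1 and the parallel scale is k = 1/cos φ = sec φ.
At 72.4°: h = 1.000, k = 3.307; principal scales a = 3.307, b = 1.000.
sin(ω/2) = (a − b)/(a + b) = 2.307/4.307 = 0.5357, so ω = 2 arcsin(0.5357) ≈ 64.8°.

64.8°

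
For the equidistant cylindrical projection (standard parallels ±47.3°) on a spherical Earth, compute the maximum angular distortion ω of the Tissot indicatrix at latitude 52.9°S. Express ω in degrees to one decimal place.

6.7°

With standard parallel φ₀ = 47.3°, the equirectangular projection gives x = Rλ cos φ₀, y = Rφ, so h = 1 and k = cos 47.3° / cos φ.
At 52.9°: h = 1.000, k = 1.124; principal scales a = 1.124, b = 1.000.
sin(ω/2) = (a − b)/(a + b) = 0.1243/2.124 = 0.05849, so ω = 2 arcsin(0.05849) ≈ 6.7°.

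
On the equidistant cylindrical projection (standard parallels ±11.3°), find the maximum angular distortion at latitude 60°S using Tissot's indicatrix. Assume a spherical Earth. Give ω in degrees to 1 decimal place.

With standard parallel φ₀ = 11.3°, the equirectangular projection gives x = Rλ cos φ₀, y = Rφ, so h = 1 and k = cos 11.3° / cos φ.
At 60°: h = 1.000, k = 1.961; principal scales a = 1.961, b = 1.000.
sin(ω/2) = (a − b)/(a + b) = 0.9612/2.961 = 0.3246, so ω = 2 arcsin(0.3246) ≈ 37.9°.

37.9°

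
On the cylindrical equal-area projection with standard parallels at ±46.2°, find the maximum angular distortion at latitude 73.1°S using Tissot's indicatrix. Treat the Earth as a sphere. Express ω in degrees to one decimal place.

For cylindrical equal-area with standard parallel φ₀, h = cos φ / cos φ₀ and k = cos φ₀ / cos φ, so h·k = 1.
At 73.1°: h = 0.4200, k = 2.381; principal scales a = 2.381, b = 0.4200.
sin(ω/2) = (a − b)/(a + b) = 1.961/2.801 = 0.7001, so ω = 2 arcsin(0.7001) ≈ 88.9°.

88.9°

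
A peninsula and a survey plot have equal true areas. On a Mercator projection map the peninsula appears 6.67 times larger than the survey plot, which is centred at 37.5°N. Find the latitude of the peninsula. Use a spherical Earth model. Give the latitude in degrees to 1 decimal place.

On Mercator, (apparent₁)/(apparent₂) = sec²φ₁ / sec²φ₂ when true areas are equal.
cos²φ₂ / cos²φ₁ = 6.67  ⇒  cos φ₁ = cos 37.5° / √6.67 = 0.7934/2.583 = 0.3072.
φ₁ = arccos(0.3072) ≈ 72.1°.

72.1°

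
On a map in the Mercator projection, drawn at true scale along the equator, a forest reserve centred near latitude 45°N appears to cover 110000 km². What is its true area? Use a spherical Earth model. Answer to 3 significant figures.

For Mercator, h = k = sec φ (a conformal cylindrical projection has a single point scale, 1/cos φ).
Areal scale = k² = sec²φ = 1/cos²(45°) = 1/0.7071² = 2.000.
True area = apparent / (areal scale) = 110000 / 2.000 ≈ 55000 km².

55000 km²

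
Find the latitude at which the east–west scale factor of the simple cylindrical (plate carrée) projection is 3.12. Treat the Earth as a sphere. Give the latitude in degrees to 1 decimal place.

Plate carrée: h = 1, k = sec φ along parallels.
sec φ = 3.12  ⇒  cos φ = 0.3205  ⇒  φ ≈ 71.3°.

71.3°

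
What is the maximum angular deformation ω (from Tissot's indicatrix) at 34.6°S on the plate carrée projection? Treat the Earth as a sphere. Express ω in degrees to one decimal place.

In the plate carrée (x = Rλ, y = Rφ), meridians are true-scale (h = 1) and parallels are stretched by k = sec φ.
At 34.6°: h = 1.000, k = 1.215; principal scales a = 1.215, b = 1.000.
sin(ω/2) = (a − b)/(a + b) = 0.2149/2.215 = 0.09701, so ω = 2 arcsin(0.09701) ≈ 11.1°.

11.1°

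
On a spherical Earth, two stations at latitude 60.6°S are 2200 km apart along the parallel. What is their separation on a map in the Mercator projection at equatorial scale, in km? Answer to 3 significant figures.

For Mercator, h = k = sec φ (a conformal cylindrical projection has a single point scale, 1/cos φ).
Along the parallel, k = sec 60.6° = 1/0.4909 = 2.037.
Map distance = 2200 × 2.037 ≈ 4480 km.

4480 km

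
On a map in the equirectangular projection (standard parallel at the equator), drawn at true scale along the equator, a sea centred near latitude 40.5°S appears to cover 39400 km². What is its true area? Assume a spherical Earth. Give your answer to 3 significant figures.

Plate carrée maps x = Rλ, y = Rφ. The meridian scale is h = 1 and the parallel scale is k = 1/cos φ = sec φ.
Areal scale = h·k = 1 × sec φ; at 40.5°, h = 1.000, k = 1.315, so h·k = 1.315.
True area = apparent / (areal scale) = 39400 / 1.315 ≈ 30000 km².

30000 km²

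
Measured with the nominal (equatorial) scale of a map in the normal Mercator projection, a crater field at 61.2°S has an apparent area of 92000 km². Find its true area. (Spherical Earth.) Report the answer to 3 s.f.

21400 km²

Mercator is conformal, so the point scale is isotropic: h = k = sec φ = 1/cos φ.
Areal scale = k² = sec²φ = 1/cos²(61.2°) = 1/0.4818² = 4.309.
True area = apparent / (areal scale) = 92000 / 4.309 ≈ 21400 km².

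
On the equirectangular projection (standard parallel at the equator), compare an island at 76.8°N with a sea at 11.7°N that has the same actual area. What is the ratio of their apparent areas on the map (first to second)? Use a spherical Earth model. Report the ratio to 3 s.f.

4.29

For the equirectangular projection with φ₀ = 0 (plate carrée), h = 1 along meridians and k = sec φ along parallels.
Areal scale at 76.8°: h·k = 1.000 × 4.379 = 4.379.
Areal scale at 11.7°: h·k = 1.000 × 1.021 = 1.021.
Ratio = 4.379/1.021 ≈ 4.29.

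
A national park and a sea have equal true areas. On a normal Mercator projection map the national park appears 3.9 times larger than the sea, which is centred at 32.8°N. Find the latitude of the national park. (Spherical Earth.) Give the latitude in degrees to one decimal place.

On Mercator, (apparent₁)/(apparent₂) = sec²φ₁ / sec²φ₂ when true areas are equal.
cos²φ₂ / cos²φ₁ = 3.9  ⇒  cos φ₁ = cos 32.8° / √3.9 = 0.8406/1.975 = 0.4256.
φ₁ = arccos(0.4256) ≈ 64.8°.

64.8°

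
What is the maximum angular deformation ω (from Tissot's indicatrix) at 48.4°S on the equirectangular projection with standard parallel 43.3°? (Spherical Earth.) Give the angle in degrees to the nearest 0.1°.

With standard parallel φ₀ = 43.3°, the equirectangular projection gives x = Rλ cos φ₀, y = Rφ, so h = 1 and k = cos 43.3° / cos φ.
At 48.4°: h = 1.000, k = 1.096; principal scales a = 1.096, b = 1.000.
sin(ω/2) = (a − b)/(a + b) = 0.09617/2.096 = 0.04588, so ω = 2 arcsin(0.04588) ≈ 5.3°.

5.3°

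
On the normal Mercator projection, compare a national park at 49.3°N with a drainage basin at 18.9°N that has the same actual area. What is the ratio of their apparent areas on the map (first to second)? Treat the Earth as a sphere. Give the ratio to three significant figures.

2.10

On Mercator, area is exaggerated by sec²φ = 1/cos²φ.
At 49.3°: sec²(49.3°) = 1/0.6521² = 2.352.
At 18.9°: sec²(18.9°) = 1/0.9461² = 1.117.
Ratio = 2.352/1.117 = cos²(18.9°)/cos²(49.3°) ≈ 2.10.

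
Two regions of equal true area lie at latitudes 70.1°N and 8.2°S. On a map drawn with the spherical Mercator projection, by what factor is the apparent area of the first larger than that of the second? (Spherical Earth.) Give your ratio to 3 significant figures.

Mercator areal scale is sec²φ.
At 70.1°: sec²(70.1°) = 1/0.3404² = 8.631.
At 8.2°: sec²(8.2°) = 1/0.9898² = 1.021.
Ratio = 8.631/1.021 = cos²(8.2°)/cos²(70.1°) ≈ 8.46.

8.46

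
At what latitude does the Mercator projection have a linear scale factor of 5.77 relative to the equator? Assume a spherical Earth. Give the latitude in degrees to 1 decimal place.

80.0°

Mercator scale is k = sec φ = 1/cos φ.
1/cos φ = 5.77  ⇒  cos φ = 0.1733  ⇒  φ = arccos(0.1733) ≈ 80.0°.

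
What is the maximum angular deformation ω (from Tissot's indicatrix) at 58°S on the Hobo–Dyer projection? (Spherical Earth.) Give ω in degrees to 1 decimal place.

45.0°

Hobo–Dyer is a cylindrical equal-area projection with standard parallels at ±37.5°. A cylindrical equal-area projection with standard parallel φ₀ has meridian scale h = cos φ / cos φ₀ and parallel scale k = cos φ₀ / cos φ (so areas are preserved, h·k = 1).
At 58°: h = 0.6679, k = 1.497; principal scales a = 1.497, b = 0.6679.
sin(ω/2) = (a − b)/(a + b) = 0.8292/2.165 = 0.3830, so ω = 2 arcsin(0.3830) ≈ 45.0°.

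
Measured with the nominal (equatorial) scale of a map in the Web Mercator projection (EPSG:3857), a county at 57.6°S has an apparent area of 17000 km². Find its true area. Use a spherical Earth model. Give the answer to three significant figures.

The Mercator projection is conformal; its linear scale factor is the same in every direction and equals sec φ = 1/cos φ.
Areal scale = k² = sec²φ = 1/cos²(57.6°) = 1/0.5358² = 3.483.
True area = apparent / (areal scale) = 17000 / 3.483 ≈ 4880 km².

4880 km²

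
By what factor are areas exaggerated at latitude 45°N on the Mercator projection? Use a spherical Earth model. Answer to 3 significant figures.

Mercator is conformal, so the point scale is isotropic: h = k = sec φ = 1/cos φ.
Areal scale = k² = sec²φ = 1/cos²(45°) = 1/0.7071² = 2.000.

2.00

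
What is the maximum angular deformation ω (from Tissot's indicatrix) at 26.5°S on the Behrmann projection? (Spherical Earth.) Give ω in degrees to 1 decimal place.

3.8°

The Behrmann projection is cylindrical equal-area with φ₀ = 30°. For cylindrical equal-area with standard parallel φ₀, h = cos φ / cos φ₀ and k = cos φ₀ / cos φ, so h·k = 1.
At 26.5°: h = 1.033, k = 0.9677; principal scales a = 1.033, b = 0.9677.
sin(ω/2) = (a − b)/(a + b) = 0.06568/2.001 = 0.03282, so ω = 2 arcsin(0.03282) ≈ 3.8°.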